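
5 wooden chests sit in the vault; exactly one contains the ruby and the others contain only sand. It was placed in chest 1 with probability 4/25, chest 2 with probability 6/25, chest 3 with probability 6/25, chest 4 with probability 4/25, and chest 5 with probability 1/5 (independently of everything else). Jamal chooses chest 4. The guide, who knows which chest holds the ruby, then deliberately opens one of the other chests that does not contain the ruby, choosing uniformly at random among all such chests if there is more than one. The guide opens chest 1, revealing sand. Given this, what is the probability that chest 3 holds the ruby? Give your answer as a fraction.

Consider each possible location of the ruby in turn.
If it is in chest 1 (prior 4/25): the guide opened chest 1, so this case is ruled out; weight (4/25)·0 = 0.
If it is in either of chests 2 and 3 (prior 6/25 each): the guide has 3 equally likely choices, so probability 1/3; weight (6/25)·(1/3) = 2/25 each.
If it is in chest 4 (prior 4/25): the guide has 4 equally likely choices, so probability 1/4; weight (4/25)·(1/4) = 1/25.
If it is in chest 5 (prior 1/5): the guide has 3 equally likely choices, so probability 1/3; weight (1/5)·(1/3) = 1/15.
The weights sum to 4/15.
So P(the ruby in chest 3 | the guide opened chest 1) = (2/25) / (4/15) = 3/10.

3/10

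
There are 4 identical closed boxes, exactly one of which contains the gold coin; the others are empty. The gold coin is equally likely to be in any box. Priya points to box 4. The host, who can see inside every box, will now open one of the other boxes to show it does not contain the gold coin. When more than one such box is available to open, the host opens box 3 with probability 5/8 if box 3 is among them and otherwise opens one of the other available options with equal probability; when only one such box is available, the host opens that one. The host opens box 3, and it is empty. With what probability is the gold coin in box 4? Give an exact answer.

1/3

Consider each possible location of the gold coin in turn.
If it is in any of boxes 1, 2, and 4 (prior 1/4 each): box 3 is available, opened with probability 5/8; weight (1/4)·(5/8) = 5/32 each.
If it is in box 3 (prior 1/4): the host opened box 3, so this case is ruled out; weight (1/4)·0 = 0.
The weights sum to 15/32.
So P(the gold coin in box 4 | the host opened box 3) = (5/32) / (15/32) = 1/3.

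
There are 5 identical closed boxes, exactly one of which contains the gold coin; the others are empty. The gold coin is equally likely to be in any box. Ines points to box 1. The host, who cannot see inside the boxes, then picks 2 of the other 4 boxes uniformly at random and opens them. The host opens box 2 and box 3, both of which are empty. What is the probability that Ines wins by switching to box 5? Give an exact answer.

1/3

Consider each possible location of the gold coin in turn.
If it is in any of boxes 1, 4, and 5 (prior 1/5 each): the host picks exactly this set with probability 1/6 regardless, and none is the prize; weight (1/5)·(1/6) = 1/30 each.
If it is in either of boxes 2 and 3 (prior 1/5 each): that box was opened and seen not to hold the prize — ruled out; weight (1/5)·0 = 0 each.
The weights sum to 1/10.
So P(the gold coin in box 5 | the host opened box 2 and box 3) = (1/30) / (1/10) = 1/3.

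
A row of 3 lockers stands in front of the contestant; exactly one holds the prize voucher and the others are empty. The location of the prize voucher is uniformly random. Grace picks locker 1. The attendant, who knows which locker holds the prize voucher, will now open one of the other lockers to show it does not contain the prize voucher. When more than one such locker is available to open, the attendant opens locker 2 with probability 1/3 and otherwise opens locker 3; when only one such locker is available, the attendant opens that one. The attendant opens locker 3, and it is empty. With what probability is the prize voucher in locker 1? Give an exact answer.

2/5

Condition on the true location of the prize voucher.
If it is in locker 1 (prior 1/3): locker 2 is available but not opened, probability 2/3; weight (1/3)·(2/3) = 2/9.
If it is in locker 2 (prior 1/3): only locker 3 is available, probability 1; weight (1/3)·1 = 1/3.
If it is in locker 3 (prior 1/3): the attendant opened locker 3, so this case is ruled out; weight (1/3)·0 = 0.
The weights sum to 5/9.
So P(the prize voucher in locker 1 | the attendant opened locker 3) = (2/9) / (5/9) = 2/5.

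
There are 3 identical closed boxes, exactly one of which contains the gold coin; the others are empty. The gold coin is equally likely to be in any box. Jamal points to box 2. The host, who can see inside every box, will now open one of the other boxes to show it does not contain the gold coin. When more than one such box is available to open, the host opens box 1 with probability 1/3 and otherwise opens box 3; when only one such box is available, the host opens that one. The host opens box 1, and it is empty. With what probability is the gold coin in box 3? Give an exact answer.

3/4

Consider each possible location of the gold coin in turn.
If it is in box 1 (prior 1/3): the host opened box 1, so this case is ruled out; weight (1/3)·0 = 0.
If it is in box 2 (prior 1/3): box 1 is available, opened with probability 1/3; weight (1/3)·(1/3) = 1/9.
If it is in box 3 (prior 1/3): only box 1 is available, probability 1; weight (1/3)·1 = 1/3.
The weights sum to 4/9.
So P(the gold coin in box 3 | the host opened box 1) = (1/3) / (4/9) = 3/4.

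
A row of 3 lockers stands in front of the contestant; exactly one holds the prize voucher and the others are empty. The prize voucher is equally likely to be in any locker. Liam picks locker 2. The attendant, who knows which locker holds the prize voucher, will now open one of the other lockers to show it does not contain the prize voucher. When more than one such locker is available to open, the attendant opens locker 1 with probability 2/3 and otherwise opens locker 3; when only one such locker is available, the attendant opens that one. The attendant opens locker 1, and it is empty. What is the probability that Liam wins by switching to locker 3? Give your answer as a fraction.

Condition on the true location of the prize voucher.
If it is in locker 1 (prior 1/3): the attendant opened locker 1, so this case is ruled out; weight (1/3)·0 = 0.
If it is in locker 2 (prior 1/3): locker 1 is available, opened with probability 2/3; weight (1/3)·(2/3) = 2/9.
If it is in locker 3 (prior 1/3): only locker 1 is available, probability 1; weight (1/3)·1 = 1/3.
The weights sum to 5/9.
So P(the prize voucher in locker 3 | the attendant opened locker 1) = (1/3) / (5/9) = 3/5.

3/5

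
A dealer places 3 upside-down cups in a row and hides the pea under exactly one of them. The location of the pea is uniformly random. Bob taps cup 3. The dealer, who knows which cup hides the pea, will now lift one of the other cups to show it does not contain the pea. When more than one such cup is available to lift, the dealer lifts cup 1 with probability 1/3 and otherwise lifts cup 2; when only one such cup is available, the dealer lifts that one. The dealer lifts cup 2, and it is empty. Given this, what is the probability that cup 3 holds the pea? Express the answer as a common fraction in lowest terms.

Apply Bayes' rule, conditioning on where the pea actually is.
If it is under cup 1 (prior 1/3): only cup 2 is available, probability 1; weight (1/3)·1 = 1/3.
If it is under cup 2 (prior 1/3): the dealer opened cup 2, so this case is ruled out; weight (1/3)·0 = 0.
If it is under cup 3 (prior 1/3): cup 1 is available but not opened, probability 2/3; weight (1/3)·(2/3) = 2/9.
The weights sum to 5/9.
So P(the pea under cup 3 | the dealer opened cup 2) = (2/9) / (5/9) = 2/5.

2/5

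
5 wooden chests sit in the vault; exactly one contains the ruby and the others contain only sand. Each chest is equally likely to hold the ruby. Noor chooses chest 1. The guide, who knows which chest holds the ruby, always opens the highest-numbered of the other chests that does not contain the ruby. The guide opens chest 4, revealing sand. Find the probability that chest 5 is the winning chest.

Consider each possible location of the ruby in turn.
If it is in any of chests 1, 2, and 3 (prior 1/5 each): the guide would have opened chest 5 instead, probability 0; weight (1/5)·0 = 0 each.
If it is in chest 4 (prior 1/5): the guide opened chest 4, so this case is ruled out; weight (1/5)·0 = 0.
If it is in chest 5 (prior 1/5): chest 4 is the highest-numbered option available, probability 1; weight (1/5)·1 = 1/5.
The weights sum to 1/5.
So P(the ruby in chest 5 | the guide opened chest 4) = (1/5) / (1/5) = 1.

1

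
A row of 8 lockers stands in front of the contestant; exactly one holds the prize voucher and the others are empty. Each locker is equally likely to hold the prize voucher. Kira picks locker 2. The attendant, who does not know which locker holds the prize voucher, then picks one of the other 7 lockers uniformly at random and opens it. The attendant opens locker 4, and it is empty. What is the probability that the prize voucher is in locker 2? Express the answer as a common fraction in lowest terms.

1/7

Consider each possible location of the prize voucher in turn.
If it is in any of lockers 1, 2, 3, 5, 6, 7, and 8 (prior 1/8 each): the attendant picks locker 4 with probability 1/7 regardless, and it is not the prize; weight (1/8)·(1/7) = 1/56 each.
If it is in locker 4 (prior 1/8): the attendant opened locker 4, so this case is ruled out; weight (1/8)·0 = 0.
The weights sum to 1/8.
So P(the prize voucher in locker 2 | the attendant opened locker 4) = (1/56) / (1/8) = 1/7.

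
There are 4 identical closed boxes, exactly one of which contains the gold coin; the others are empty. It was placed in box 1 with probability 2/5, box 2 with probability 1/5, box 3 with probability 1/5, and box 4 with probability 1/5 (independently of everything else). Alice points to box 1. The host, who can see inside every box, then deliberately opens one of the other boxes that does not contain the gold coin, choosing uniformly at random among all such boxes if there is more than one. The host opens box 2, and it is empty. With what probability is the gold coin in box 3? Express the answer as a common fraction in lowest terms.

Consider each possible location of the gold coin in turn.
If it is in box 1 (prior 2/5): the host has 3 equally likely choices, so probability 1/3; weight (2/5)·(1/3) = 2/15.
If it is in box 2 (prior 1/5): the host opened box 2, so this case is ruled out; weight (1/5)·0 = 0.
If it is in either of boxes 3 and 4 (prior 1/5 each): the host has 2 equally likely choices, so probability 1/2; weight (1/5)·(1/2) = 1/10 each.
The weights sum to 1/3.
So P(the gold coin in box 3 | the host opened box 2) = (1/10) / (1/3) = 3/10.

3/10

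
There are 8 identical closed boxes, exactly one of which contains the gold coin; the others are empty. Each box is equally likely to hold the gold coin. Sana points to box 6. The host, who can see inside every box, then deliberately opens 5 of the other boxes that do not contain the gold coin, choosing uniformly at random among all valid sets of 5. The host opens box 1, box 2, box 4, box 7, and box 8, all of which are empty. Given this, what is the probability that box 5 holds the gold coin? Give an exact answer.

7/16

Apply Bayes' rule, conditioning on where the gold coin actually is.
If it is in any of boxes 1, 2, 4, 7, and 8 (prior 1/8 each): that box was opened and seen not to hold the prize — ruled out; weight (1/8)·0 = 0 each.
If it is in either of boxes 3 and 5 (prior 1/8 each): the host has 6 equally likely choices, so probability 1/6; weight (1/8)·(1/6) = 1/48 each.
If it is in box 6 (prior 1/8): the host has 21 equally likely choices, so probability 1/21; weight (1/8)·(1/21) = 1/168.
The weights sum to 1/21.
So P(the gold coin in box 5 | the host opened box 1, box 2, box 4, box 7, and box 8) = (1/48) / (1/21) = 7/16.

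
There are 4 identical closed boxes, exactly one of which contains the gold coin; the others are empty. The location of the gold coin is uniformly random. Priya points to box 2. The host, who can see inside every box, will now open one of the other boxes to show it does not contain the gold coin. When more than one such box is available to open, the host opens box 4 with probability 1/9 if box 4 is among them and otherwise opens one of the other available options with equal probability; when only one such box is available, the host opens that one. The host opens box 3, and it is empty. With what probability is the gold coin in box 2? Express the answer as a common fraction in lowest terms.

Consider each possible location of the gold coin in turn.
If it is in box 1 (prior 1/4): box 4 is available but not opened, probability 8/9; weight (1/4)·(8/9) = 2/9.
If it is in box 2 (prior 1/4): box 4 is available but not opened; box 3 gets probability (1 − 1/9)/2 = 4/9; weight (1/4)·(4/9) = 1/9.
If it is in box 3 (prior 1/4): the host opened box 3, so this case is ruled out; weight (1/4)·0 = 0.
If it is in box 4 (prior 1/4): box 4 holds the prize so is unavailable; the host chooses uniformly among the 2 others, probability 1/2; weight (1/4)·(1/2) = 1/8.
The weights sum to 11/24.
So P(the gold coin in box 2 | the host opened box 3) = (1/9) / (11/24) = 8/33.

8/33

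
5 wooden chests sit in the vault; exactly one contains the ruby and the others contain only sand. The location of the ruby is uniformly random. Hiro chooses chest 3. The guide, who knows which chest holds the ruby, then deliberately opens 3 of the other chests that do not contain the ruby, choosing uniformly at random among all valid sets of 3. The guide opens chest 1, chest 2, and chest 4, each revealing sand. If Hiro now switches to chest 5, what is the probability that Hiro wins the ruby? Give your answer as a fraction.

4/5

Condition on the true location of the ruby.
If it is in any of chests 1, 2, and 4 (prior 1/5 each): that chest was opened and seen not to hold the prize — ruled out; weight (1/5)·0 = 0 each.
If it is in chest 3 (prior 1/5): the guide has 4 equally likely choices, so probability 1/4; weight (1/5)·(1/4) = 1/20.
If it is in chest 5 (prior 1/5): the guide has no choice, probability 1; weight (1/5)·1 = 1/5.
The weights sum to 1/4.
So P(the ruby in chest 5 | the guide opened chest 1, chest 2, and chest 4) = (1/5) / (1/4) = 4/5.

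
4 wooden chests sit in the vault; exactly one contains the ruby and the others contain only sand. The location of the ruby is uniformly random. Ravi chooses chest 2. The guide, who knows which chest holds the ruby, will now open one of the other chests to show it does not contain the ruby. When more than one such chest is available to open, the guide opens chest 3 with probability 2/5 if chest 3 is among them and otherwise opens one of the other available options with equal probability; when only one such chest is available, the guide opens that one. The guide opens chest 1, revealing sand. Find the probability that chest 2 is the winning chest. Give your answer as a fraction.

Apply Bayes' rule, conditioning on where the ruby actually is.
If it is in chest 1 (prior 1/4): the guide opened chest 1, so this case is ruled out; weight (1/4)·0 = 0.
If it is in chest 2 (prior 1/4): chest 3 is available but not opened; chest 1 gets probability (1 − 2/5)/2 = 3/10; weight (1/4)·(3/10) = 3/40.
If it is in chest 3 (prior 1/4): chest 3 holds the prize so is unavailable; the guide chooses uniformly among the 2 others, probability 1/2; weight (1/4)·(1/2) = 1/8.
If it is in chest 4 (prior 1/4): chest 3 is available but not opened, probability 3/5; weight (1/4)·(3/5) = 3/20.
The weights sum to 7/20.
So P(the ruby in chest 2 | the guide opened chest 1) = (3/40) / (7/20) = 3/14.

3/14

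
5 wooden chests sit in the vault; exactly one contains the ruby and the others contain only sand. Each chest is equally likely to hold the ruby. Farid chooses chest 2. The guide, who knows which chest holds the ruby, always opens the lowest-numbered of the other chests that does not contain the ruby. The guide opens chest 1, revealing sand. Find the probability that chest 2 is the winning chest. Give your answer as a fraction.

1/4

Consider each possible location of the ruby in turn.
If it is in chest 1 (prior 1/5): the guide opened chest 1, so this case is ruled out; weight (1/5)·0 = 0.
If it is in any of chests 2, 3, 4, and 5 (prior 1/5 each): chest 1 is the lowest-numbered option available, probability 1; weight (1/5)·1 = 1/5 each.
The weights sum to 4/5.
So P(the ruby in chest 2 | the guide opened chest 1) = (1/5) / (4/5) = 1/4.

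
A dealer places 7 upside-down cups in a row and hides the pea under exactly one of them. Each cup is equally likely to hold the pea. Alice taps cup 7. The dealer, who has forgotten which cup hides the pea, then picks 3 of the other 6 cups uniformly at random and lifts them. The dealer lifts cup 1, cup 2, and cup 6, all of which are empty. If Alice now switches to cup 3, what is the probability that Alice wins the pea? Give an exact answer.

1/4

Because the dealer chose which cups to lift without knowing where the pea is, the choice is independent of the prize location. Learning that none of the 3 opened cups holds the pea simply rules out those 3 locations and leaves the remaining 4 cups still equally likely by symmetry.
So P(the pea under cup 3) = 1/4.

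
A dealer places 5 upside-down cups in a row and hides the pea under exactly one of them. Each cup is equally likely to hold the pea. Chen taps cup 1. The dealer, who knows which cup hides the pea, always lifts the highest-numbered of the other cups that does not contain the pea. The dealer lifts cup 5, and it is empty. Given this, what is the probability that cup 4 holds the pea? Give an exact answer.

1/4

Consider each possible location of the pea in turn.
If it is under any of cups 1, 2, 3, and 4 (prior 1/5 each): cup 5 is the highest-numbered option available, probability 1; weight (1/5)·1 = 1/5 each.
If it is under cup 5 (prior 1/5): the dealer opened cup 5, so this case is ruled out; weight (1/5)·0 = 0.
The weights sum to 4/5.
So P(the pea under cup 4 | the dealer opened cup 5) = (1/5) / (4/5) = 1/4.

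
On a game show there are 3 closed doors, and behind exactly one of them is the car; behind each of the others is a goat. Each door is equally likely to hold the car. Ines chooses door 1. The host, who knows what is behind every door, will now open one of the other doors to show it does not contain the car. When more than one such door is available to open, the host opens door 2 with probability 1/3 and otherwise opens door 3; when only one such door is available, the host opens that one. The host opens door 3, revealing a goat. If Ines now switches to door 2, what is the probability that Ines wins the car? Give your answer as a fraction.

Consider each possible location of the car in turn.
If it is behind door 1 (prior 1/3): door 2 is available but not opened, probability 2/3; weight (1/3)·(2/3) = 2/9.
If it is behind door 2 (prior 1/3): only door 3 is available, probability 1; weight (1/3)·1 = 1/3.
If it is behind door 3 (prior 1/3): the host opened door 3, so this case is ruled out; weight (1/3)·0 = 0.
The weights sum to 5/9.
So P(the car behind door 2 | the host opened door 3) = (1/3) / (5/9) = 3/5.

3/5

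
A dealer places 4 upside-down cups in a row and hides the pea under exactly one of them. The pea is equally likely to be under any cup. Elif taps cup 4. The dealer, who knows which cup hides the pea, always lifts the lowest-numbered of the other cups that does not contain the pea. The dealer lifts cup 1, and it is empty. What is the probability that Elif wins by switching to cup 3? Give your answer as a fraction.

Apply Bayes' rule, conditioning on where the pea actually is.
If it is under cup 1 (prior 1/4): the dealer opened cup 1, so this case is ruled out; weight (1/4)·0 = 0.
If it is under any of cups 2, 3, and 4 (prior 1/4 each): cup 1 is the lowest-numbered option available, probability 1; weight (1/4)·1 = 1/4 each.
The weights sum to 3/4.
So P(the pea under cup 3 | the dealer opened cup 1) = (1/4) / (3/4) = 1/3.

1/3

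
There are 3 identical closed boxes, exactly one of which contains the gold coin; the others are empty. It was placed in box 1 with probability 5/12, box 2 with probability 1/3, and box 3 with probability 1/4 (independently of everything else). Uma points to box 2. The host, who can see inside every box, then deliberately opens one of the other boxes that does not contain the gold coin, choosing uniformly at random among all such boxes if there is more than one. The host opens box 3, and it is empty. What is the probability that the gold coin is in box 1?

5/7

Consider each possible location of the gold coin in turn.
If it is in box 1 (prior 5/12): the host has no choice, probability 1; weight (5/12)·1 = 5/12.
If it is in box 2 (prior 1/3): the host has 2 equally likely choices, so probability 1/2; weight (1/3)·(1/2) = 1/6.
If it is in box 3 (prior 1/4): the host opened box 3, so this case is ruled out; weight (1/4)·0 = 0.
The weights sum to 7/12.
So P(the gold coin in box 1 | the host opened box 3) = (5/12) / (7/12) = 5/7.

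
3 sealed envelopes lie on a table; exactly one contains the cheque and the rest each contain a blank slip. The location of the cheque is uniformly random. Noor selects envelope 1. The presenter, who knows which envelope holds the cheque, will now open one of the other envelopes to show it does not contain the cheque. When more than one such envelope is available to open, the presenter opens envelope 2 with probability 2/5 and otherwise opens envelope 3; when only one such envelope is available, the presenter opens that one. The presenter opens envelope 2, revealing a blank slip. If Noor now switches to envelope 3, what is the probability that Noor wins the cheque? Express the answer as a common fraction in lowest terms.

Consider each possible location of the cheque in turn.
If it is in envelope 1 (prior 1/3): envelope 2 is available, opened with probability 2/5; weight (1/3)·(2/5) = 2/15.
If it is in envelope 2 (prior 1/3): the presenter opened envelope 2, so this case is ruled out; weight (1/3)·0 = 0.
If it is in envelope 3 (prior 1/3): only envelope 2 is available, probability 1; weight (1/3)·1 = 1/3.
The weights sum to 7/15.
So P(the cheque in envelope 3 | the presenter opened envelope 2) = (1/3) / (7/15) = 5/7.

5/7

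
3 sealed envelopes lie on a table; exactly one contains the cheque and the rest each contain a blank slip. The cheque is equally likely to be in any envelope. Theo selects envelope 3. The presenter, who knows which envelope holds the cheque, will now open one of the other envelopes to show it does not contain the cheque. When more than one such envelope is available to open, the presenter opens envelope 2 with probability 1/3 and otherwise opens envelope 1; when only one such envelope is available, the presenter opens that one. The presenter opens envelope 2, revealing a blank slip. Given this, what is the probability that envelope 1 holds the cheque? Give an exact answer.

Condition on the true location of the cheque.
If it is in envelope 1 (prior 1/3): only envelope 2 is available, probability 1; weight (1/3)·1 = 1/3.
If it is in envelope 2 (prior 1/3): the presenter opened envelope 2, so this case is ruled out; weight (1/3)·0 = 0.
If it is in envelope 3 (prior 1/3): envelope 2 is available, opened with probability 1/3; weight (1/3)·(1/3) = 1/9.
The weights sum to 4/9.
So P(the cheque in envelope 1 | the presenter opened envelope 2) = (1/3) / (4/9) = 3/4.

3/4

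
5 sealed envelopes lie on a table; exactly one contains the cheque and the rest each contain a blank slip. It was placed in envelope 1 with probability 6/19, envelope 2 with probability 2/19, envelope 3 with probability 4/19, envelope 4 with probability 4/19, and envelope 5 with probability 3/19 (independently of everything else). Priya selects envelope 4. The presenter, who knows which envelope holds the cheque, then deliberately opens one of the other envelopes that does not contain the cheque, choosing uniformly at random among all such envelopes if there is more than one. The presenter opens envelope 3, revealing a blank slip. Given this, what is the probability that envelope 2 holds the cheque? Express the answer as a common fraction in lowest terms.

1/7

Consider each possible location of the cheque in turn.
If it is in envelope 1 (prior 6/19): the presenter has 3 equally likely choices, so probability 1/3; weight (6/19)·(1/3) = 2/19.
If it is in envelope 2 (prior 2/19): the presenter has 3 equally likely choices, so probability 1/3; weight (2/19)·(1/3) = 2/57.
If it is in envelope 3 (prior 4/19): the presenter opened envelope 3, so this case is ruled out; weight (4/19)·0 = 0.
If it is in envelope 4 (prior 4/19): the presenter has 4 equally likely choices, so probability 1/4; weight (4/19)·(1/4) = 1/19.
If it is in envelope 5 (prior 3/19): the presenter has 3 equally likely choices, so probability 1/3; weight (3/19)·(1/3) = 1/19.
The weights sum to 14/57.
So P(the cheque in envelope 2 | the presenter opened envelope 3) = (2/57) / (14/57) = 1/7.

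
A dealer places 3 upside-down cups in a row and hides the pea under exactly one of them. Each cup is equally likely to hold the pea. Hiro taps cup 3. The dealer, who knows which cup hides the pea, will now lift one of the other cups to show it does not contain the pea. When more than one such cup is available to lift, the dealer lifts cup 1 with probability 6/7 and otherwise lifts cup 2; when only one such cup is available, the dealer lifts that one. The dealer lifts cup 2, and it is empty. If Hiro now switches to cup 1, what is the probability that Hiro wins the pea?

7/8

Consider each possible location of the pea in turn.
If it is under cup 1 (prior 1/3): only cup 2 is available, probability 1; weight (1/3)·1 = 1/3.
If it is under cup 2 (prior 1/3): the dealer opened cup 2, so this case is ruled out; weight (1/3)·0 = 0.
If it is under cup 3 (prior 1/3): cup 1 is available but not opened, probability 1/7; weight (1/3)·(1/7) = 1/21.
The weights sum to 8/21.
So P(the pea under cup 1 | the dealer opened cup 2) = (1/3) / (8/21) = 7/8.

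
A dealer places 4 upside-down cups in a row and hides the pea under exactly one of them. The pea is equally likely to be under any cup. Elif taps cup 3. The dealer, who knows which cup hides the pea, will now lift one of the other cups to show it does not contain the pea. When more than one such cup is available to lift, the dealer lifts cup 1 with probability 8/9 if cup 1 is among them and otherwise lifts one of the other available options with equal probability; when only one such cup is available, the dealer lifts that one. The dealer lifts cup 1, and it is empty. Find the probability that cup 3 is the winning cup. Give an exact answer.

Consider each possible location of the pea in turn.
If it is under cup 1 (prior 1/4): the dealer opened cup 1, so this case is ruled out; weight (1/4)·0 = 0.
If it is under any of cups 2, 3, and 4 (prior 1/4 each): cup 1 is available, opened with probability 8/9; weight (1/4)·(8/9) = 2/9 each.
The weights sum to 2/3.
So P(the pea under cup 3 | the dealer opened cup 1) = (2/9) / (2/3) = 1/3.

1/3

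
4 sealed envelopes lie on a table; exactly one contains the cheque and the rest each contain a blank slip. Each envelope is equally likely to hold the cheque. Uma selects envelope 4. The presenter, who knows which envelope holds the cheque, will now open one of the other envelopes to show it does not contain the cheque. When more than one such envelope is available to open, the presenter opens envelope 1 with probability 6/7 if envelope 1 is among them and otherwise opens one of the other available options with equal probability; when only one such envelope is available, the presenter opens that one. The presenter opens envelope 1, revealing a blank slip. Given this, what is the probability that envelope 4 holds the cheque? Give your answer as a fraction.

1/3

Consider each possible location of the cheque in turn.
If it is in envelope 1 (prior 1/4): the presenter opened envelope 1, so this case is ruled out; weight (1/4)·0 = 0.
If it is in any of envelopes 2, 3, and 4 (prior 1/4 each): envelope 1 is available, opened with probability 6/7; weight (1/4)·(6/7) = 3/14 each.
The weights sum to 9/14.
So P(the cheque in envelope 4 | the presenter opened envelope 1) = (3/14) / (9/14) = 1/3.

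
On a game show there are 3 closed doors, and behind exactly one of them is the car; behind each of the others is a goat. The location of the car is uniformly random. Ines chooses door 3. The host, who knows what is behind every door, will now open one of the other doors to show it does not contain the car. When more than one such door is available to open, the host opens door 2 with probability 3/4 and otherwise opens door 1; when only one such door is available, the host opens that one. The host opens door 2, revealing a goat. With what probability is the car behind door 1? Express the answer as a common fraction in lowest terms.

4/7

Apply Bayes' rule, conditioning on where the car actually is.
If it is behind door 1 (prior 1/3): only door 2 is available, probability 1; weight (1/3)·1 = 1/3.
If it is behind door 2 (prior 1/3): the host opened door 2, so this case is ruled out; weight (1/3)·0 = 0.
If it is behind door 3 (prior 1/3): door 2 is available, opened with probability 3/4; weight (1/3)·(3/4) = 1/4.
The weights sum to 7/12.
So P(the car behind door 1 | the host opened door 2) = (1/3) / (7/12) = 4/7.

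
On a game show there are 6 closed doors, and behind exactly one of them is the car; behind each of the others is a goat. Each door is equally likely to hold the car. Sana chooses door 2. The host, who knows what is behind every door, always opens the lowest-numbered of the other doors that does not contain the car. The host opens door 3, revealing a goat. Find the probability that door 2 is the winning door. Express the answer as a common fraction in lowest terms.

0

Consider each possible location of the car in turn.
If it is behind door 1 (prior 1/6): door 3 is the lowest-numbered option available, probability 1; weight (1/6)·1 = 1/6.
If it is behind any of doors 2, 4, 5, and 6 (prior 1/6 each): the host would have opened door 1 instead, probability 0; weight (1/6)·0 = 0 each.
If it is behind door 3 (prior 1/6): the host opened door 3, so this case is ruled out; weight (1/6)·0 = 0.
The weights sum to 1/6.
So P(the car behind door 2 | the host opened door 3) = 0 / (1/6) = 0.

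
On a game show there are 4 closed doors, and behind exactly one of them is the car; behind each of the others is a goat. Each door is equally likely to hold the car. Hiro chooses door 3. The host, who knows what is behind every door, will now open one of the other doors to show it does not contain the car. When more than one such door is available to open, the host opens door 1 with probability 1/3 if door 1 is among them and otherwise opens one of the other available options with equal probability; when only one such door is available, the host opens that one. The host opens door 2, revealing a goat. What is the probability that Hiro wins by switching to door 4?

Apply Bayes' rule, conditioning on where the car actually is.
If it is behind door 1 (prior 1/4): door 1 holds the prize so is unavailable; the host chooses uniformly among the 2 others, probability 1/2; weight (1/4)·(1/2) = 1/8.
If it is behind door 2 (prior 1/4): the host opened door 2, so this case is ruled out; weight (1/4)·0 = 0.
If it is behind door 3 (prior 1/4): door 1 is available but not opened; door 2 gets probability (1 − 1/3)/2 = 1/3; weight (1/4)·(1/3) = 1/12.
If it is behind door 4 (prior 1/4): door 1 is available but not opened, probability 2/3; weight (1/4)·(2/3) = 1/6.
The weights sum to 3/8.
So P(the car behind door 4 | the host opened door 2) = (1/6) / (3/8) = 4/9.

4/9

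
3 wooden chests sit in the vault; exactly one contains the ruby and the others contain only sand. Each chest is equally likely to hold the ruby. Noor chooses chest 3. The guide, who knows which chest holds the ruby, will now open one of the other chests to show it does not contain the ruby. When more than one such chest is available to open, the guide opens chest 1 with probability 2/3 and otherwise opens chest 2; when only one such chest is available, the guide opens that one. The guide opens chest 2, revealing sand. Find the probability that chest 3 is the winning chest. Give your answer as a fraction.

Consider each possible location of the ruby in turn.
If it is in chest 1 (prior 1/3): only chest 2 is available, probability 1; weight (1/3)·1 = 1/3.
If it is in chest 2 (prior 1/3): the guide opened chest 2, so this case is ruled out; weight (1/3)·0 = 0.
If it is in chest 3 (prior 1/3): chest 1 is available but not opened, probability 1/3; weight (1/3)·(1/3) = 1/9.
The weights sum to 4/9.
So P(the ruby in chest 3 | the guide opened chest 2) = (1/9) / (4/9) = 1/4.

1/4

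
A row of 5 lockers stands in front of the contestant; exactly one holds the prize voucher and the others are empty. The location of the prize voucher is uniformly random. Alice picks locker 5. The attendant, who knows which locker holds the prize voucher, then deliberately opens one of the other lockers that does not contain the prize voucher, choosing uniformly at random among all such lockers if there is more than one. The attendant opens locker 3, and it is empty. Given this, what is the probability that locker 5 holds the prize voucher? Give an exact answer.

1/5

Condition on the true location of the prize voucher.
If it is in any of lockers 1, 2, and 4 (prior 1/5 each): the attendant has 3 equally likely choices, so probability 1/3; weight (1/5)·(1/3) = 1/15 each.
If it is in locker 3 (prior 1/5): the attendant opened locker 3, so this case is ruled out; weight (1/5)·0 = 0.
If it is in locker 5 (prior 1/5): the attendant has 4 equally likely choices, so probability 1/4; weight (1/5)·(1/4) = 1/20.
The weights sum to 1/4.
So P(the prize voucher in locker 5 | the attendant opened locker 3) = (1/20) / (1/4) = 1/5.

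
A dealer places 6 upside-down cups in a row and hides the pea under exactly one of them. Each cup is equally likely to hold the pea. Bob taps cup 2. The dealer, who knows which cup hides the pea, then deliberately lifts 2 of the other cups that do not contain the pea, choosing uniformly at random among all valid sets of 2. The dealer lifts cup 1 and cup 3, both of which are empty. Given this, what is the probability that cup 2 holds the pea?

1/6

Condition on the true location of the pea.
If it is under either of cups 1 and 3 (prior 1/6 each): that cup was opened and seen not to hold the prize — ruled out; weight (1/6)·0 = 0 each.
If it is under cup 2 (prior 1/6): the dealer has 10 equally likely choices, so probability 1/10; weight (1/6)·(1/10) = 1/60.
If it is under any of cups 4, 5, and 6 (prior 1/6 each): the dealer has 6 equally likely choices, so probability 1/6; weight (1/6)·(1/6) = 1/36 each.
The weights sum to 1/10.
So P(the pea under cup 2 | the dealer opened cup 1 and cup 3) = (1/60) / (1/10) = 1/6.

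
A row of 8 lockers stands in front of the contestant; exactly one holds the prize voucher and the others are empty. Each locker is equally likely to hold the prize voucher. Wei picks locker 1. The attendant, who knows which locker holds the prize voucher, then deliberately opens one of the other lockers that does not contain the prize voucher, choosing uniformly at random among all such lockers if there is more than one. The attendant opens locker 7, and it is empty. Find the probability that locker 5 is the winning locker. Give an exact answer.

7/48

Apply Bayes' rule, conditioning on where the prize voucher actually is.
If it is in locker 1 (prior 1/8): the attendant has 7 equally likely choices, so probability 1/7; weight (1/8)·(1/7) = 1/56.
If it is in any of lockers 2, 3, 4, 5, 6, and 8 (prior 1/8 each): the attendant has 6 equally likely choices, so probability 1/6; weight (1/8)·(1/6) = 1/48 each.
If it is in locker 7 (prior 1/8): the attendant opened locker 7, so this case is ruled out; weight (1/8)·0 = 0.
The weights sum to 1/7.
So P(the prize voucher in locker 5 | the attendant opened locker 7) = (1/48) / (1/7) = 7/48.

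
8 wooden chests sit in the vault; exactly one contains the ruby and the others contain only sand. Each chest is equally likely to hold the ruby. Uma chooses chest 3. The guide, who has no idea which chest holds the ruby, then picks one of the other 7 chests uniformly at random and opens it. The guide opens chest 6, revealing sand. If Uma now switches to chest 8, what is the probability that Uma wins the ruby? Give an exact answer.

1/7

Consider each possible location of the ruby in turn.
If it is in any of chests 1, 2, 3, 4, 5, 7, and 8 (prior 1/8 each): the guide picks chest 6 with probability 1/7 regardless, and it is not the prize; weight (1/8)·(1/7) = 1/56 each.
If it is in chest 6 (prior 1/8): the guide opened chest 6, so this case is ruled out; weight (1/8)·0 = 0.
The weights sum to 1/8.
So P(the ruby in chest 8 | the guide opened chest 6) = (1/56) / (1/8) = 1/7.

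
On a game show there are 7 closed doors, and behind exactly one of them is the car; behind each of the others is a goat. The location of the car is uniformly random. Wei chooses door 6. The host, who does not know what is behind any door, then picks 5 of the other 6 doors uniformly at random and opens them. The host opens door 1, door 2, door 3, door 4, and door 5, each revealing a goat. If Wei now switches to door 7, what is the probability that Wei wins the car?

Condition on the true location of the car.
If it is behind any of doors 1, 2, 3, 4, and 5 (prior 1/7 each): that door was opened and seen not to hold the prize — ruled out; weight (1/7)·0 = 0 each.
If it is behind either of doors 6 and 7 (prior 1/7 each): the host picks exactly this set with probability 1/6 regardless, and none is the prize; weight (1/7)·(1/6) = 1/42 each.
The weights sum to 1/21.
So P(the car behind door 7 | the host opened door 1, door 2, door 3, door 4, and door 5) = (1/42) / (1/21) = 1/2.

1/2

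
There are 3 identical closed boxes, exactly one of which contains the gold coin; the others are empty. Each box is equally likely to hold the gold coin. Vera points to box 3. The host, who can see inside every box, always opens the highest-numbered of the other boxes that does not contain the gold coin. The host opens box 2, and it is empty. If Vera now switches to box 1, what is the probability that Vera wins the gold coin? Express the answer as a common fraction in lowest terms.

Apply Bayes' rule, conditioning on where the gold coin actually is.
If it is in either of boxes 1 and 3 (prior 1/3 each): box 2 is the highest-numbered option available, probability 1; weight (1/3)·1 = 1/3 each.
If it is in box 2 (prior 1/3): the host opened box 2, so this case is ruled out; weight (1/3)·0 = 0.
The weights sum to 2/3.
So P(the gold coin in box 1 | the host opened box 2) = (1/3) / (2/3) = 1/2.

1/2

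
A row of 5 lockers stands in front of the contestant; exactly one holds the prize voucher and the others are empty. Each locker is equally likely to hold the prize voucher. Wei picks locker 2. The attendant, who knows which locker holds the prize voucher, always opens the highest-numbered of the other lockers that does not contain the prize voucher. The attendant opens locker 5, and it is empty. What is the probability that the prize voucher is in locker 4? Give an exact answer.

1/4

Apply Bayes' rule, conditioning on where the prize voucher actually is.
If it is in any of lockers 1, 2, 3, and 4 (prior 1/5 each): locker 5 is the highest-numbered option available, probability 1; weight (1/5)·1 = 1/5 each.
If it is in locker 5 (prior 1/5): the attendant opened locker 5, so this case is ruled out; weight (1/5)·0 = 0.
The weights sum to 4/5.
So P(the prize voucher in locker 4 | the attendant opened locker 5) = (1/5) / (4/5) = 1/4.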